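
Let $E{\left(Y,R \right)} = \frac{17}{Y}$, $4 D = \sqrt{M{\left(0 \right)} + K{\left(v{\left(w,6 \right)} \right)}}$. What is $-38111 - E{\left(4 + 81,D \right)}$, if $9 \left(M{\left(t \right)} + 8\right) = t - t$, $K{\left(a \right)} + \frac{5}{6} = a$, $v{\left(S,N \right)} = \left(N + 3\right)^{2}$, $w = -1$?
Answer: $- \frac{190556}{5} \approx -38111.0$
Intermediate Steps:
$v{\left(S,N \right)} = \left(3 + N\right)^{2}$
$K{\left(a \right)} = - \frac{5}{6} + a$
$M{\left(t \right)} = -8$ ($M{\left(t \right)} = -8 + \frac{t - t}{9} = -8 + \frac{1}{9} \cdot 0 = -8 + 0 = -8$)
$D = \frac{\sqrt{2598}}{24}$ ($D = \frac{\sqrt{-8 - \left(\frac{5}{6} - \left(3 + 6\right)^{2}\right)}}{4} = \frac{\sqrt{-8 - \left(\frac{5}{6} - 9^{2}\right)}}{4} = \frac{\sqrt{-8 + \left(- \frac{5}{6} + 81\right)}}{4} = \frac{\sqrt{-8 + \frac{481}{6}}}{4} = \frac{\sqrt{\frac{433}{6}}}{4} = \frac{\frac{1}{6} \sqrt{2598}}{4} = \frac{\sqrt{2598}}{24} \approx 2.1238$)
$-38111 - E{\left(4 + 81,D \right)} = -38111 - \frac{17}{4 + 81} = -38111 - \frac{17}{85} = -38111 - 17 \cdot \frac{1}{85} = -38111 - \frac{1}{5} = - \frac{190556}{5}$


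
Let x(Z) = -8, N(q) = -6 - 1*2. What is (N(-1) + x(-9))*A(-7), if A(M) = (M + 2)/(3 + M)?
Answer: -20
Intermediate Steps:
A(M) = (2 + M)/(3 + M)
N(q) = -8 (N(q) = -6 - 2 = -8)
(N(-1) + x(-9))*A(-7) = (-8 - 8)*((2 - 7)/(3 - 7)) = -16*(-5)/(-4) = -(-4)*(-5) = -16*5/4 = -20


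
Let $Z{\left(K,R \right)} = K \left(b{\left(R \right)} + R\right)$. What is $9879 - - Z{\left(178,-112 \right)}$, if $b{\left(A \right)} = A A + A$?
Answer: $2202839$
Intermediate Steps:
$b{\left(A \right)} = A + A^{2}$ ($b{\left(A \right)} = A^{2} + A = A + A^{2}$)
$Z{\left(K,R \right)} = K \left(R + R \left(1 + R\right)\right)$ ($Z{\left(K,R \right)} = K \left(R \left(1 + R\right) + R\right) = K \left(R + R \left(1 + R\right)\right)$)
$9879 - - Z{\left(178,-112 \right)} = 9879 - - 178 \left(-112\right) \left(2 - 112\right) = 9879 - - 178 \left(-112\right) \left(-110\right) = 9879 - \left(-1\right) 2192960 = 9879 - -2192960 = 9879 + 2192960 = 2202839$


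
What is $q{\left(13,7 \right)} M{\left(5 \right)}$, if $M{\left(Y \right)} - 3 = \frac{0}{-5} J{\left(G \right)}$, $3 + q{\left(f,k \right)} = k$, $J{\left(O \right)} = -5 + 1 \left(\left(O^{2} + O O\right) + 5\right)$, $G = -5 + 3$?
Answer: $12$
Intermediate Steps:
$G = -2$
$J{\left(O \right)} = 2 O^{2}$ ($J{\left(O \right)} = -5 + 1 \left(\left(O^{2} + O^{2}\right) + 5\right) = -5 + 1 \left(2 O^{2} + 5\right) = -5 + 1 \left(5 + 2 O^{2}\right) = -5 + \left(5 + 2 O^{2}\right) = 2 O^{2}$)
$q{\left(f,k \right)} = -3 + k$
$M{\left(Y \right)} = 3$ ($M{\left(Y \right)} = 3 + \frac{0}{-5} \cdot 2 \left(-2\right)^{2} = 3 + 0 \left(- \frac{1}{5}\right) 2 \cdot 4 = 3 + 0 \cdot 8 = 3 + 0 = 3$)
$q{\left(13,7 \right)} M{\left(5 \right)} = \left(-3 + 7\right) 3 = 4 \cdot 3 = 12$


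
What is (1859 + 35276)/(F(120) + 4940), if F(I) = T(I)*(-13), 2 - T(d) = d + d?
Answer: 37135/8034 ≈ 4.6222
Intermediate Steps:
T(d) = 2 - 2*d (T(d) = 2 - (d + d) = 2 - 2*d)
F(I) = -26 + 26*I (F(I) = (2 - 2*I)*(-13) = -26 + 26*I)
(1859 + 35276)/(F(120) + 4940) = (1859 + 35276)/((-26 + 26*120) + 4940) = 37135/((-26 + 3120) + 4940) = 37135/(3094 + 4940) = 37135/8034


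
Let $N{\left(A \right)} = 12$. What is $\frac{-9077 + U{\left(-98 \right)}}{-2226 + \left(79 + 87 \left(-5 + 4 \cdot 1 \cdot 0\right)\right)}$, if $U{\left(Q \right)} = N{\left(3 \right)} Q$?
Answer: $\frac{10253}{2582} \approx 3.971$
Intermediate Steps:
$U{\left(Q \right)} = 12 Q$
$\frac{-9077 + U{\left(-98 \right)}}{-2226 + \left(79 + 87 \left(-5 + 4 \cdot 1 \cdot 0\right)\right)} = \frac{-9077 + 12 \left(-98\right)}{-2226 + \left(79 + 87 \left(-5 + 4 \cdot 1 \cdot 0\right)\right)} = \frac{-9077 - 1176}{-2226 + \left(79 + 87 \left(-5 + 4 \cdot 0\right)\right)} = - \frac{10253}{-2226 + \left(79 + 87 \left(-5 + 0\right)\right)} = - \frac{10253}{-2226 + \left(79 + 87 \left(-5\right)\right)} = - \frac{10253}{-2226 + \left(79 - 435\right)} = - \frac{10253}{-2226 - 356} = - \frac{10253}{-2582} = \left(-10253\right) \left(- \frac{1}{2582}\right) = \frac{10253}{2582}$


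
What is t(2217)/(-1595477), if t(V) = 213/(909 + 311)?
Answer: -213/1946481940 ≈ -1.0943e-7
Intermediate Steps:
t(V) = 213/1220
t(2217)/(-1595477) = (213/1220)/(-1595477) = (213/1220)*(-1/1595477) = -213/1946481940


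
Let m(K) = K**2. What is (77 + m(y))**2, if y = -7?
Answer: 15876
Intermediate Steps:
(77 + m(y))**2 = (77 + (-7)**2)**2 = (77 + 49)**2 = 126**2 = 15876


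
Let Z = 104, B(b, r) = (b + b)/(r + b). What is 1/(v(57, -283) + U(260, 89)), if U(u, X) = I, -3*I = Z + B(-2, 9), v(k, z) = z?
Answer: -21/6667 ≈ -0.0031498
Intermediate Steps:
B(b, r) = 2*b/(b + r) (B(b, r) = (2*b)/(b + r) = 2*b/(b + r))
I = -724/21 (I = -(104 + 2*(-2)/(-2 + 9))/3 = -(104 + 2*(-2)/7)/3 = -(104 + 2*(-2)*(⅐))/3 = -(104 - 4/7)/3 = -⅓*724/7 = -724/21 ≈ -34.476)
U(u, X) = -724/21
1/(v(57, -283) + U(260, 89)) = 1/(-283 - 724/21) = 1/(-6667/21) = -21/6667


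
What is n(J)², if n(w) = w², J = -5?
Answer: 625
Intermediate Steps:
n(J)² = ((-5)²)² = 25² = 625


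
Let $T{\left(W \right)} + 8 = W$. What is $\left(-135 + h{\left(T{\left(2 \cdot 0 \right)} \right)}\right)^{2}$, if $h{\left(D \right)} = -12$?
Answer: $21609$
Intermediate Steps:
$T{\left(W \right)} = -8 + W$
$\left(-135 + h{\left(T{\left(2 \cdot 0 \right)} \right)}\right)^{2} = \left(-135 - 12\right)^{2} = \left(-147\right)^{2} = 21609$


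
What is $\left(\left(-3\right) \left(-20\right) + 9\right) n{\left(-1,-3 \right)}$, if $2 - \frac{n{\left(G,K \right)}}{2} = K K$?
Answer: $-966$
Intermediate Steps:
$n{\left(G,K \right)} = 4 - 2 K^{2}$ ($n{\left(G,K \right)} = 4 - 2 K K = 4 - 2 K^{2}$)
$\left(\left(-3\right) \left(-20\right) + 9\right) n{\left(-1,-3 \right)} = \left(\left(-3\right) \left(-20\right) + 9\right) \left(4 - 2 \left(-3\right)^{2}\right) = \left(60 + 9\right) \left(4 - 18\right) = 69 \left(4 - 18\right) = 69 \left(-14\right) = -966$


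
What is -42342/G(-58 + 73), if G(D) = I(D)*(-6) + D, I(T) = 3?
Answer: 14114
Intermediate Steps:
G(D) = -18 + D (G(D) = 3*(-6) + D = -18 + D)
-42342/G(-58 + 73) = -42342/(-18 + (-58 + 73)) = -42342/(-18 + 15) = -42342/(-3) = -42342*(-⅓) = 14114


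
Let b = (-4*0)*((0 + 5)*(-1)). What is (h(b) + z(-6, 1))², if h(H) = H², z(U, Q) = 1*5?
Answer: 25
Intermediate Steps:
z(U, Q) = 5
b = 0 (b = 0*(5*(-1)) = 0*(-5) = 0)
(h(b) + z(-6, 1))² = (0² + 5)² = (0 + 5)² = 5² = 25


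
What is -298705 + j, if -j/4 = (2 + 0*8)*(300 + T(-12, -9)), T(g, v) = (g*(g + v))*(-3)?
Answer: -295057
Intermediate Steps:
T(g, v) = -3*g*(g + v)
j = 3648 (j = -4*(2 + 0*8)*(300 - 3*(-12)*(-12 - 9)) = -4*(2 + 0)*(300 - 3*(-12)*(-21)) = -8*(300 - 756) = -8*(-456) = -4*(-912) = 3648)
-298705 + j = -298705 + 3648 = -295057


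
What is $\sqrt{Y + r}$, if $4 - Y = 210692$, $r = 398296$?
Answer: $2 \sqrt{46902} \approx 433.14$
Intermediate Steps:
$Y = -210688$ ($Y = 4 - 210692 = -210688$)
$\sqrt{Y + r} = \sqrt{-210688 + 398296} = \sqrt{187608} = 2 \sqrt{46902}$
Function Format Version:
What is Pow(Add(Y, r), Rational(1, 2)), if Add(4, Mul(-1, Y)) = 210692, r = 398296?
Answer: Mul(2, Pow(46902, Rational(1, 2))) ≈ 433.14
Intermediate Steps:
Y = -210688 (Y = Add(4, Mul(-1, 210692)) = Add(4, -210692) = -210688)
Pow(Add(Y, r), Rational(1, 2)) = Pow(Add(-210688, 398296), Rational(1, 2)) = Pow(187608, Rational(1, 2)) = Mul(2, Pow(46902, Rational(1, 2)))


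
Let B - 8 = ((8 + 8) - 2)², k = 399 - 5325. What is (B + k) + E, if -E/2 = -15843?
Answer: 26964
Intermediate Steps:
E = 31686 (E = -2*(-15843) = 31686)
k = -4926
B = 204 (B = 8 + ((8 + 8) - 2)² = 8 + (16 - 2)² = 8 + 14² = 8 + 196 = 204)
(B + k) + E = (204 - 4926) + 31686 = -4722 + 31686 = 26964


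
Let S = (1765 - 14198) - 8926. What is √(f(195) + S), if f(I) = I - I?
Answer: I*√21359 ≈ 146.15*I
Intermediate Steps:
f(I) = 0
S = -21359 (S = -12433 - 8926 = -21359)
√(f(195) + S) = √(0 - 21359) = √(-21359) = I*√21359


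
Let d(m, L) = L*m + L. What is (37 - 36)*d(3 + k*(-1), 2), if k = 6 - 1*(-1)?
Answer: -6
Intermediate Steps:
k = 7 (k = 6 + 1 = 7)
d(m, L) = L + L*m
(37 - 36)*d(3 + k*(-1), 2) = (37 - 36)*(2*(1 + (3 + 7*(-1)))) = 1*(2*(1 + (3 - 7))) = 1*(2*(1 - 4)) = 1*(2*(-3)) = 1*(-6) = -6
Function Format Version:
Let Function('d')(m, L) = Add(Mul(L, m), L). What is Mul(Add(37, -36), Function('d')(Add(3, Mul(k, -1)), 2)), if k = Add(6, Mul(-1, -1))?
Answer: -6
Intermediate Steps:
k = 7 (k = Add(6, 1) = 7)
Function('d')(m, L) = Add(L, Mul(L, m))
Mul(Add(37, -36), Function('d')(Add(3, Mul(k, -1)), 2)) = Mul(Add(37, -36), Mul(2, Add(1, Add(3, Mul(7, -1))))) = Mul(1, Mul(2, Add(1, Add(3, -7)))) = Mul(1, Mul(2, Add(1, -4))) = Mul(1, Mul(2, -3)) = Mul(1, -6) = -6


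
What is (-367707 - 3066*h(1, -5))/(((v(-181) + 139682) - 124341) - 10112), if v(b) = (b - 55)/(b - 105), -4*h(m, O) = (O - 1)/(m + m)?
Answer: -105821859/1495730 ≈ -70.749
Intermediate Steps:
h(m, O) = -(-1 + O)/(8*m) (h(m, O) = -(O - 1)/(4*(m + m)) = -(-1 + O)/(4*(2*m)) = -(-1 + O)*1/(2*m)/4 = -(-1 + O)/(8*m))
v(b) = (-55 + b)/(-105 + b)
(-367707 - 3066*h(1, -5))/(((v(-181) + 139682) - 124341) - 10112) = (-367707 - 1533*(1 - 1*(-5))/(4*1))/((((-55 - 181)/(-105 - 181) + 139682) - 124341) - 10112) = (-367707 - 1533*(1 + 5)/4)/(((-236/(-286) + 139682) - 124341) - 10112) = (-367707 - 1533*6/4)/(((-1/286*(-236) + 139682) - 124341) - 10112) = (-367707 - 3066*3/4)/(((118/143 + 139682) - 124341) - 10112) = (-367707 - 4599/2)/((19974644/143 - 124341) - 10112) = -740013/(2*(2193881/143 - 10112)) = -740013/(2*747865/143) = -740013/2*143/747865 = -105821859/1495730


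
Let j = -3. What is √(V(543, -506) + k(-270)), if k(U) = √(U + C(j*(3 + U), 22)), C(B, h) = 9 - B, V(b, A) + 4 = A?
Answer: √(-510 + 3*I*√118) ≈ 0.72115 + 22.595*I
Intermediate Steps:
V(b, A) = -4 + A
k(U) = √(18 + 4*U) (k(U) = √(U + (9 - (-3)*(3 + U))) = √(U + (9 - (-9 - 3*U))) = √(U + (9 + (9 + 3*U))) = √(U + (18 + 3*U)) = √(18 + 4*U))
√(V(543, -506) + k(-270)) = √((-4 - 506) + √(18 + 4*(-270))) = √(-510 + √(18 - 1080)) = √(-510 + √(-1062)) = √(-510 + 3*I*√118)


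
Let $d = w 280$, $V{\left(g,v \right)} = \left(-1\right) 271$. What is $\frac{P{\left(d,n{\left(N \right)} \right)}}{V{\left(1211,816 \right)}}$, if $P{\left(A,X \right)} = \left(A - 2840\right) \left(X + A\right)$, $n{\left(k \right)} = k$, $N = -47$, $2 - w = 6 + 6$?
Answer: $- \frac{16057080}{271} \approx -59251.0$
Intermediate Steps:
$w = -10$ ($w = 2 - \left(6 + 6\right) = 2 - 12 = -10$)
$V{\left(g,v \right)} = -271$
$d = -2800$ ($d = \left(-10\right) 280 = -2800$)
$P{\left(A,X \right)} = \left(-2840 + A\right) \left(A + X\right)$
$\frac{P{\left(d,n{\left(N \right)} \right)}}{V{\left(1211,816 \right)}} = \frac{\left(-2800\right)^{2} - -7952000 - -133480 - -131600}{-271} = \left(7840000 + 7952000 + 133480 + 131600\right) \left(- \frac{1}{271}\right) = 16057080 \left(- \frac{1}{271}\right) = - \frac{16057080}{271}$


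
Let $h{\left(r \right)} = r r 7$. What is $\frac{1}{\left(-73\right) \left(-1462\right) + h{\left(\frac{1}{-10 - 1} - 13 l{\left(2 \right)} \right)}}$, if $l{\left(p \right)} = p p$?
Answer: $\frac{121}{15212149} \approx 7.9542 \cdot 10^{-6}$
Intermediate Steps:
$l{\left(p \right)} = p^{2}$
$h{\left(r \right)} = 7 r^{2}$ ($h{\left(r \right)} = r^{2} \cdot 7 = 7 r^{2}$)
$\frac{1}{\left(-73\right) \left(-1462\right) + h{\left(\frac{1}{-10 - 1} - 13 l{\left(2 \right)} \right)}} = \frac{1}{\left(-73\right) \left(-1462\right) + 7 \left(\frac{1}{-10 - 1} - 13 \cdot 2^{2}\right)^{2}} = \frac{1}{106726 + 7 \left(\frac{1}{-11} - 52\right)^{2}} = \frac{1}{106726 + 7 \left(- \frac{1}{11} - 52\right)^{2}} = \frac{1}{106726 + 7 \left(- \frac{573}{11}\right)^{2}} = \frac{1}{106726 + 7 \cdot \frac{328329}{121}} = \frac{1}{106726 + \frac{2298303}{121}} = \frac{1}{\frac{15212149}{121}} = \frac{121}{15212149}$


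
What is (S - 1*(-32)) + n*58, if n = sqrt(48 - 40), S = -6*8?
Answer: -16 + 116*sqrt(2) ≈ 148.05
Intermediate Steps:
S = -48
n = 2*sqrt(2) (n = sqrt(8) = 2*sqrt(2) ≈ 2.8284)
(S - 1*(-32)) + n*58 = (-48 - 1*(-32)) + (2*sqrt(2))*58 = (-48 + 32) + 116*sqrt(2) = -16 + 116*sqrt(2)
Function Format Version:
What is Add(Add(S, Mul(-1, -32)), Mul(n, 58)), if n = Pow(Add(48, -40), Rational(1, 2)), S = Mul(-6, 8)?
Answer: Add(-16, Mul(116, Pow(2, Rational(1, 2)))) ≈ 148.05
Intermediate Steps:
S = -48
n = Mul(2, Pow(2, Rational(1, 2))) (n = Pow(8, Rational(1, 2)) = Mul(2, Pow(2, Rational(1, 2))) ≈ 2.8284)
Add(Add(S, Mul(-1, -32)), Mul(n, 58)) = Add(Add(-48, Mul(-1, -32)), Mul(Mul(2, Pow(2, Rational(1, 2))), 58)) = Add(Add(-48, 32), Mul(116, Pow(2, Rational(1, 2)))) = Add(-16, Mul(116, Pow(2, Rational(1, 2))))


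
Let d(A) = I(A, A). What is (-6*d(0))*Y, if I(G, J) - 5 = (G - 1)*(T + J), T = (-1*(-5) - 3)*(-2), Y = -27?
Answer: 1458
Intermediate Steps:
T = -4 (T = (5 - 3)*(-2) = 2*(-2) = -4)
I(G, J) = 5 + (-1 + G)*(-4 + J) (I(G, J) = 5 + (G - 1)*(-4 + J) = 5 + (-1 + G)*(-4 + J))
d(A) = 9 + A**2 - 5*A (d(A) = 9 - A - 4*A + A*A = 9 - A - 4*A + A**2 = 9 + A**2 - 5*A)
(-6*d(0))*Y = -6*(9 + 0**2 - 5*0)*(-27) = -6*(9 + 0 + 0)*(-27) = -6*9*(-27) = -54*(-27) = 1458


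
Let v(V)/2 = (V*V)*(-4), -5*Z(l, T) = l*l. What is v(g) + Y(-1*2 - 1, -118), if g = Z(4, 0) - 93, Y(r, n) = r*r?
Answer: -1850663/25 ≈ -74027.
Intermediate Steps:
Z(l, T) = -l**2/5 (Z(l, T) = -l*l/5 = -l**2/5)
Y(r, n) = r**2
g = -481/5 (g = -1/5*4**2 - 93 = -1/5*16 - 93 = -16/5 - 93 = -481/5 ≈ -96.200)
v(V) = -8*V**2 (v(V) = 2*((V*V)*(-4)) = 2*(V**2*(-4)) = 2*(-4*V**2) = -8*V**2)
v(g) + Y(-1*2 - 1, -118) = -8*(-481/5)**2 + (-1*2 - 1)**2 = -8*231361/25 + (-2 - 1)**2 = -1850888/25 + (-3)**2 = -1850888/25 + 9 = -1850663/25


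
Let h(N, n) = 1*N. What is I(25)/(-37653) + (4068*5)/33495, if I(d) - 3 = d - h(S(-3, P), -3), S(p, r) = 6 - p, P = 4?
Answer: 662533/1091937 ≈ 0.60675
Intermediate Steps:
h(N, n) = N
I(d) = -6 + d (I(d) = 3 + (d - (6 - 1*(-3))) = 3 + (d - (6 + 3)) = 3 + (d - 1*9) = 3 + (d - 9) = 3 + (-9 + d) = -6 + d)
I(25)/(-37653) + (4068*5)/33495 = (-6 + 25)/(-37653) + (4068*5)/33495 = 19*(-1/37653) + 20340*(1/33495) = -19/37653 + 1356/2233 = 662533/1091937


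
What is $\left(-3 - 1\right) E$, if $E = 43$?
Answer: $-172$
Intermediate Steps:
$\left(-3 - 1\right) E = \left(-3 - 1\right) 43 = \left(-4\right) 43 = -172$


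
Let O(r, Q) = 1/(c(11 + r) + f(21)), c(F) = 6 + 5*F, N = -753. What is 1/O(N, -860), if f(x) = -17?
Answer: -3721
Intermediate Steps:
O(r, Q) = 1/(44 + 5*r) (O(r, Q) = 1/((6 + 5*(11 + r)) - 17) = 1/((6 + (55 + 5*r)) - 17) = 1/((61 + 5*r) - 17) = 1/(44 + 5*r))
1/O(N, -860) = 1/(1/(44 + 5*(-753))) = 1/(1/(44 - 3765)) = 1/(1/(-3721)) = 1/(-1/3721) = -3721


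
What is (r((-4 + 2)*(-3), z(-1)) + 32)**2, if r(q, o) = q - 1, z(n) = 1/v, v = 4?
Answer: 1369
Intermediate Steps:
z(n) = 1/4
r(q, o) = -1 + q
(r((-4 + 2)*(-3), z(-1)) + 32)**2 = ((-1 + (-4 + 2)*(-3)) + 32)**2 = ((-1 - 2*(-3)) + 32)**2 = ((-1 + 6) + 32)**2 = (5 + 32)**2 = 37**2 = 1369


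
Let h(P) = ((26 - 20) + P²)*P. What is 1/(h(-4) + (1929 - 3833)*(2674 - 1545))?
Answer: -1/2149704 ≈ -4.6518e-7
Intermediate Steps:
h(P) = P*(6 + P²) (h(P) = (6 + P²)*P = P*(6 + P²))
1/(h(-4) + (1929 - 3833)*(2674 - 1545)) = 1/(-4*(6 + (-4)²) + (1929 - 3833)*(2674 - 1545)) = 1/(-4*(6 + 16) - 1904*1129) = 1/(-4*22 - 2149616) = 1/(-88 - 2149616) = 1/(-2149704) = -1/2149704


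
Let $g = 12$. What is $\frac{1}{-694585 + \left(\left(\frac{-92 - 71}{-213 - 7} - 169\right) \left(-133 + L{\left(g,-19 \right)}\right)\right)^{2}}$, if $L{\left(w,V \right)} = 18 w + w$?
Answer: $\frac{1936}{493318525769} \approx 3.9244 \cdot 10^{-9}$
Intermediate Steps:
$L{\left(w,V \right)} = 19 w$
$\frac{1}{-694585 + \left(\left(\frac{-92 - 71}{-213 - 7} - 169\right) \left(-133 + L{\left(g,-19 \right)}\right)\right)^{2}} = \frac{1}{-694585 + \left(\left(\frac{-92 - 71}{-213 - 7} - 169\right) \left(-133 + 19 \cdot 12\right)\right)^{2}} = \frac{1}{-694585 + \left(\left(- \frac{163}{-220} - 169\right) \left(-133 + 228\right)\right)^{2}} = \frac{1}{-694585 + \left(\left(\left(-163\right) \left(- \frac{1}{220}\right) - 169\right) 95\right)^{2}} = \frac{1}{-694585 + \left(\left(\frac{163}{220} - 169\right) 95\right)^{2}} = \frac{1}{-694585 + \left(\left(- \frac{37017}{220}\right) 95\right)^{2}} = \frac{1}{-694585 + \left(- \frac{703323}{44}\right)^{2}} = \frac{1}{-694585 + \frac{494663242329}{1936}} = \frac{1}{\frac{493318525769}{1936}} = \frac{1936}{493318525769}$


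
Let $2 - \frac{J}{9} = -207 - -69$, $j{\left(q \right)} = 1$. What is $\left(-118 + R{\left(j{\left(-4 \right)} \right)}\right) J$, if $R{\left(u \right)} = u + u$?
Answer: $-146160$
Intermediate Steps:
$R{\left(u \right)} = 2 u$
$J = 1260$ ($J = 18 - 9 \left(-207 - -69\right) = 18 - 9 \left(-207 + 69\right) = 18 - -1242 = 18 + 1242 = 1260$)
$\left(-118 + R{\left(j{\left(-4 \right)} \right)}\right) J = \left(-118 + 2 \cdot 1\right) 1260 = \left(-118 + 2\right) 1260 = \left(-116\right) 1260 = -146160$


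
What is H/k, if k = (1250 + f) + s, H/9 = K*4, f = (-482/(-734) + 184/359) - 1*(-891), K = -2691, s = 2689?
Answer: -4254567876/212173679 ≈ -20.052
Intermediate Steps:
f = 117545970/131753 (f = (-482*(-1/734) + 184*(1/359)) + 891 = (241/367 + 184/359) + 891 = 154047/131753 + 891 = 117545970/131753 ≈ 892.17)
H = -96876 (H = 9*(-2691*4) = 9*(-10764) = -96876)
k = 636521037/131753 (k = (1250 + 117545970/131753) + 2689 = 282237220/131753 + 2689 = 636521037/131753 ≈ 4831.2)
H/k = -96876/636521037/131753 = -96876*131753/636521037 = -4254567876/212173679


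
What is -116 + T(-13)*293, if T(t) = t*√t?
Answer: -116 - 3809*I*√13 ≈ -116.0 - 13734.0*I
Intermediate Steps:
T(t) = t^(3/2)
-116 + T(-13)*293 = -116 + (-13)^(3/2)*293 = -116 - 13*I*√13*293 = -116 - 3809*I*√13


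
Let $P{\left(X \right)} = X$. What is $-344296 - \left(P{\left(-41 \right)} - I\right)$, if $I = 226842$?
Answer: $-117413$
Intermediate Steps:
$-344296 - \left(P{\left(-41 \right)} - I\right) = -344296 - \left(-41 - 226842\right) = -344296 - -226883 = -344296 + 226883 = -117413$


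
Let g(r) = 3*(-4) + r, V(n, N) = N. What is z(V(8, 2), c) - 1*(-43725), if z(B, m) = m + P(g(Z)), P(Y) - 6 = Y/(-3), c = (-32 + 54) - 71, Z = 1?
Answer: 131057/3 ≈ 43686.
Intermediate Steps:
c = -49 (c = 22 - 71 = -49)
g(r) = -12 + r
P(Y) = 6 - Y/3 (P(Y) = 6 + Y/(-3) = 6 + Y*(-⅓) = 6 - Y/3)
z(B, m) = 29/3 + m (z(B, m) = m + (6 - (-12 + 1)/3) = m + (6 - ⅓*(-11)) = m + (6 + 11/3) = m + 29/3 = 29/3 + m)
z(V(8, 2), c) - 1*(-43725) = (29/3 - 49) - 1*(-43725) = -118/3 + 43725 = 131057/3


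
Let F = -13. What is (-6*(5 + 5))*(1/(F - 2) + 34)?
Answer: -2036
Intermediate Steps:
(-6*(5 + 5))*(1/(F - 2) + 34) = (-6*(5 + 5))*(1/(-13 - 2) + 34) = (-6*10)*(1/(-15) + 34) = -60*(-1/15 + 34) = -60*509/15 = -2036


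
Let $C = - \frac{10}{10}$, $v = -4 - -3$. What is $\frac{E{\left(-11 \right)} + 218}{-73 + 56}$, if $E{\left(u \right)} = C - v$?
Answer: $- \frac{218}{17} \approx -12.824$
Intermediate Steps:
$v = -1$ ($v = -4 + 3 = -1$)
$C = -1$ ($C = \left(-10\right) \frac{1}{10} = -1$)
$E{\left(u \right)} = 0$ ($E{\left(u \right)} = -1 - -1 = -1 + 1 = 0$)
$\frac{E{\left(-11 \right)} + 218}{-73 + 56} = \frac{0 + 218}{-73 + 56} = \frac{218}{-17} = 218 \left(- \frac{1}{17}\right) = - \frac{218}{17}$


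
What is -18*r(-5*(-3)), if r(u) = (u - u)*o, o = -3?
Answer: 0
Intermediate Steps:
r(u) = 0 (r(u) = (u - u)*(-3) = 0*(-3) = 0)
-18*r(-5*(-3)) = -18*0 = 0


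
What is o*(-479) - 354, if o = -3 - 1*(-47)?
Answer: -21430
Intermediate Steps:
o = 44 (o = -3 + 47 = 44)
o*(-479) - 354 = 44*(-479) - 354 = -21076 - 354 = -21430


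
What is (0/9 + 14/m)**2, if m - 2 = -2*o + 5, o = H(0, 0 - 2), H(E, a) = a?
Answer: 196/121 ≈ 1.6198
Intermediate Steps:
o = -2 (o = 0 - 2 = -2)
m = 11 (m = 2 + (-2*(-2) + 5) = 2 + (4 + 5) = 2 + 9 = 11)
(0/9 + 14/m)**2 = (0/9 + 14/11)**2 = (0*(1/9) + 14*(1/11))**2 = (0 + 14/11)**2 = (14/11)**2 = 196/121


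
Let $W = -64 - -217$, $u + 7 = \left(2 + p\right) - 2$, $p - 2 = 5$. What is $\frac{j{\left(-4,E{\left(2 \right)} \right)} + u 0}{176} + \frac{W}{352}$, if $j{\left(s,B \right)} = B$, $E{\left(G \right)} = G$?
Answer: $\frac{157}{352} \approx 0.44602$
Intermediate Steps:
$p = 7$ ($p = 2 + 5 = 7$)
$u = 0$ ($u = -7 + \left(\left(2 + 7\right) - 2\right) = -7 + \left(9 - 2\right) = -7 + 7 = 0$)
$W = 153$ ($W = -64 + 217 = 153$)
$\frac{j{\left(-4,E{\left(2 \right)} \right)} + u 0}{176} + \frac{W}{352} = \frac{2 + 0 \cdot 0}{176} + \frac{153}{352} = \left(2 + 0\right) \frac{1}{176} + 153 \cdot \frac{1}{352} = 2 \cdot \frac{1}{176} + \frac{153}{352} = \frac{1}{88} + \frac{153}{352} = \frac{157}{352}$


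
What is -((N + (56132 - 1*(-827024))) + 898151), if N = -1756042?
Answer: -25265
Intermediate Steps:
-((N + (56132 - 1*(-827024))) + 898151) = -((-1756042 + (56132 - 1*(-827024))) + 898151) = -((-1756042 + (56132 + 827024)) + 898151) = -((-1756042 + 883156) + 898151) = -(-872886 + 898151) = -1*25265 = -25265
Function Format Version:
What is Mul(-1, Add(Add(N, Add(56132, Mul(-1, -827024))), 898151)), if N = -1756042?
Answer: -25265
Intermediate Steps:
Mul(-1, Add(Add(N, Add(56132, Mul(-1, -827024))), 898151)) = Mul(-1, Add(Add(-1756042, Add(56132, Mul(-1, -827024))), 898151)) = Mul(-1, Add(Add(-1756042, Add(56132, 827024)), 898151)) = Mul(-1, Add(Add(-1756042, 883156), 898151)) = Mul(-1, Add(-872886, 898151)) = Mul(-1, 25265) = -25265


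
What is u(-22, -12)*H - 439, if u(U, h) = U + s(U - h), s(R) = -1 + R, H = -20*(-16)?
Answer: -10999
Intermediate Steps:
H = 320
u(U, h) = -1 - h + 2*U (u(U, h) = U + (-1 + (U - h)) = U + (-1 + U - h) = -1 - h + 2*U)
u(-22, -12)*H - 439 = (-1 - 1*(-12) + 2*(-22))*320 - 439 = (-1 + 12 - 44)*320 - 439 = -33*320 - 439 = -10560 - 439 = -10999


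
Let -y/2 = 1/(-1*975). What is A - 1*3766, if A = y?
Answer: -3671848/975 ≈ -3766.0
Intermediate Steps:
y = 2/975 (y = -2/((-1*975)) = -2/(-975) = -2*(-1/975) = 2/975 ≈ 0.0020513)
A = 2/975 ≈ 0.0020513
A - 1*3766 = 2/975 - 1*3766 = 2/975 - 3766 = -3671848/975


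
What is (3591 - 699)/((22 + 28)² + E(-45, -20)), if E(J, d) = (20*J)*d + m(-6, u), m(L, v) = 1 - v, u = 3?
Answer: 1446/10249 ≈ 0.14109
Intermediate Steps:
E(J, d) = -2 + 20*J*d (E(J, d) = (20*J)*d + (1 - 1*3) = 20*J*d + (1 - 3) = 20*J*d - 2 = -2 + 20*J*d)
(3591 - 699)/((22 + 28)² + E(-45, -20)) = (3591 - 699)/((22 + 28)² + (-2 + 20*(-45)*(-20))) = 2892/(50² + (-2 + 18000)) = 2892/(2500 + 17998) = 2892/20498 = 2892*(1/20498) = 1446/10249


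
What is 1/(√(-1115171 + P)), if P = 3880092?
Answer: √2764921/2764921 ≈ 0.00060139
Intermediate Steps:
1/(√(-1115171 + P)) = 1/(√(-1115171 + 3880092)) = 1/(√2764921) = √2764921/2764921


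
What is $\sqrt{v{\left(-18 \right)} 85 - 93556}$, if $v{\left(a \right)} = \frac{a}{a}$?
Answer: $i \sqrt{93471} \approx 305.73 i$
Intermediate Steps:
$v{\left(a \right)} = 1$
$\sqrt{v{\left(-18 \right)} 85 - 93556} = \sqrt{1 \cdot 85 - 93556} = \sqrt{85 - 93556} = \sqrt{-93471} = i \sqrt{93471}$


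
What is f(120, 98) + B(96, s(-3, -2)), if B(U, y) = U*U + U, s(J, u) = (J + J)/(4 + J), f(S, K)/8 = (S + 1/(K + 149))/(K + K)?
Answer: 112762418/12103 ≈ 9316.9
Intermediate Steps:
f(S, K) = 4*(S + 1/(149 + K))/K (f(S, K) = 8*((S + 1/(K + 149))/(K + K)) = 8*((S + 1/(149 + K))/((2*K))) = 8*((S + 1/(149 + K))*(1/(2*K))) = 8*((S + 1/(149 + K))/(2*K)) = 4*(S + 1/(149 + K))/K)
s(J, u) = 2*J/(4 + J) (s(J, u) = (2*J)/(4 + J) = 2*J/(4 + J))
B(U, y) = U + U**2 (B(U, y) = U**2 + U = U + U**2)
f(120, 98) + B(96, s(-3, -2)) = 4*(1 + 149*120 + 98*120)/(98*(149 + 98)) + 96*(1 + 96) = 4*(1/98)*(1 + 17880 + 11760)/247 + 96*97 = 4*(1/98)*(1/247)*29641 + 9312 = 59282/12103 + 9312 = 112762418/12103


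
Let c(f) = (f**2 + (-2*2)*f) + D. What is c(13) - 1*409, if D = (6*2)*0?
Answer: -292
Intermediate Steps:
D = 0 (D = 12*0 = 0)
c(f) = f**2 - 4*f (c(f) = (f**2 + (-2*2)*f) + 0 = (f**2 - 4*f) + 0 = f**2 - 4*f)
c(13) - 1*409 = 13*(-4 + 13) - 1*409 = 13*9 - 409 = 117 - 409 = -292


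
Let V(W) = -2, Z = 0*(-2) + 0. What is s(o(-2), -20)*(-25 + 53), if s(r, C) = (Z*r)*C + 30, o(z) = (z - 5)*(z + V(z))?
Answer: 840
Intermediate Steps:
Z = 0 (Z = 0 + 0 = 0)
o(z) = (-5 + z)*(-2 + z) (o(z) = (z - 5)*(z - 2) = (-5 + z)*(-2 + z))
s(r, C) = 30 (s(r, C) = (0*r)*C + 30 = 0*C + 30 = 0 + 30 = 30)
s(o(-2), -20)*(-25 + 53) = 30*(-25 + 53) = 30*28 = 840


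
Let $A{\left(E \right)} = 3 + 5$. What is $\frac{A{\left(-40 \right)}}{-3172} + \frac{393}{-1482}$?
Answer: $- \frac{8067}{30134} \approx -0.2677$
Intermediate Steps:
$A{\left(E \right)} = 8$
$\frac{A{\left(-40 \right)}}{-3172} + \frac{393}{-1482} = \frac{8}{-3172} + \frac{393}{-1482} = 8 \left(- \frac{1}{3172}\right) + 393 \left(- \frac{1}{1482}\right) = - \frac{2}{793} - \frac{131}{494} = - \frac{8067}{30134}$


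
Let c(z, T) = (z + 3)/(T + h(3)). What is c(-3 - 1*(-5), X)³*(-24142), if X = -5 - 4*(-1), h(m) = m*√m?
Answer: 3017750/(1 - 3*√3)³ ≈ -40844.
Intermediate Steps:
h(m) = m^(3/2)
X = -1 (X = -5 + 4 = -1)
c(z, T) = (3 + z)/(T + 3*√3) (c(z, T) = (z + 3)/(T + 3^(3/2)) = (3 + z)/(T + 3*√3))
c(-3 - 1*(-5), X)³*(-24142) = ((3 + (-3 - 1*(-5)))/(-1 + 3*√3))³*(-24142) = ((3 + (-3 + 5))/(-1 + 3*√3))³*(-24142) = ((3 + 2)/(-1 + 3*√3))³*(-24142) = (5/(-1 + 3*√3))³*(-24142) = (125/(-1 + 3*√3)³)*(-24142) = -3017750/(-1 + 3*√3)³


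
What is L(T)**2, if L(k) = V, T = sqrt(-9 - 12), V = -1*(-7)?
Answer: 49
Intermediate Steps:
V = 7
T = I*sqrt(21) (T = sqrt(-21) = I*sqrt(21) ≈ 4.5826*I)
L(k) = 7
L(T)**2 = 7**2 = 49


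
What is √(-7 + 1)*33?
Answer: 33*I*√6 ≈ 80.833*I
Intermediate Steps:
√(-7 + 1)*33 = √(-6)*33 = (I*√6)*33 = 33*I*√6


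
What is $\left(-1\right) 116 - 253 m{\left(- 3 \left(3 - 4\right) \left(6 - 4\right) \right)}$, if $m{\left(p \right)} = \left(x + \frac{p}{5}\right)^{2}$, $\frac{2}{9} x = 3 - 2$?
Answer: $- \frac{833597}{100} \approx -8336.0$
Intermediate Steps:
$x = \frac{9}{2}$ ($x = \frac{9 \left(3 - 2\right)}{2} = \frac{9}{2} \cdot 1 = \frac{9}{2} \approx 4.5$)
$m{\left(p \right)} = \left(\frac{9}{2} + \frac{p}{5}\right)^{2}$
$\left(-1\right) 116 - 253 m{\left(- 3 \left(3 - 4\right) \left(6 - 4\right) \right)} = \left(-1\right) 116 - 253 \frac{\left(45 + 2 \left(- 3 \left(3 - 4\right) \left(6 - 4\right)\right)\right)^{2}}{100} = -116 - 253 \frac{\left(45 + 2 \left(- 3 \left(\left(-1\right) 2\right)\right)\right)^{2}}{100} = -116 - 253 \frac{\left(45 + 2 \left(\left(-3\right) \left(-2\right)\right)\right)^{2}}{100} = -116 - 253 \frac{\left(45 + 2 \cdot 6\right)^{2}}{100} = -116 - 253 \frac{\left(45 + 12\right)^{2}}{100} = -116 - 253 \frac{57^{2}}{100} = -116 - 253 \cdot \frac{1}{100} \cdot 3249 = -116 - \frac{821997}{100} = - \frac{833597}{100}$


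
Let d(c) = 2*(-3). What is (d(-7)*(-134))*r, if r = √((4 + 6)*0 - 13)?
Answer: 804*I*√13 ≈ 2898.9*I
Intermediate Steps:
d(c) = -6
r = I*√13 (r = √(10*0 - 13) = √(0 - 13) = √(-13) = I*√13 ≈ 3.6056*I)
(d(-7)*(-134))*r = (-6*(-134))*(I*√13) = 804*(I*√13) = 804*I*√13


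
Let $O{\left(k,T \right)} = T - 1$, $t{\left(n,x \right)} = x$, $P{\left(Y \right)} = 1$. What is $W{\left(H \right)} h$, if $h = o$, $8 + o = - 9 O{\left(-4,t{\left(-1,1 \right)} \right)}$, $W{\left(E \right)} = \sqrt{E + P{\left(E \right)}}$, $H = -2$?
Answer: $- 8 i \approx - 8.0 i$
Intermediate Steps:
$O{\left(k,T \right)} = -1 + T$ ($O{\left(k,T \right)} = T - 1 = -1 + T$)
$W{\left(E \right)} = \sqrt{1 + E}$ ($W{\left(E \right)} = \sqrt{E + 1} = \sqrt{1 + E}$)
$o = -8$ ($o = -8 - 9 \left(-1 + 1\right) = -8 - 0 = -8 + 0 = -8$)
$h = -8$
$W{\left(H \right)} h = \sqrt{1 - 2} \left(-8\right) = \sqrt{-1} \left(-8\right) = i \left(-8\right) = - 8 i$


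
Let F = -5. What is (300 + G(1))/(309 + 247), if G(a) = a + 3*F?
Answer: 143/278 ≈ 0.51439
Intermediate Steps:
G(a) = -15 + a (G(a) = a + 3*(-5) = a - 15 = -15 + a)
(300 + G(1))/(309 + 247) = (300 + (-15 + 1))/(309 + 247) = (300 - 14)/556 = 286*(1/556) = 143/278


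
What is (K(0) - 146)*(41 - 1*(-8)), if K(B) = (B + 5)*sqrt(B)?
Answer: -7154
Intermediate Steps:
K(B) = sqrt(B)*(5 + B) (K(B) = (5 + B)*sqrt(B) = sqrt(B)*(5 + B))
(K(0) - 146)*(41 - 1*(-8)) = (sqrt(0)*(5 + 0) - 146)*(41 - 1*(-8)) = (0*5 - 146)*(41 + 8) = (0 - 146)*49 = -146*49 = -7154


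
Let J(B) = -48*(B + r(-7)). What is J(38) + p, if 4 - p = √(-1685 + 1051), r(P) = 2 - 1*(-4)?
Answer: -2108 - I*√634 ≈ -2108.0 - 25.179*I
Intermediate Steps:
r(P) = 6 (r(P) = 2 + 4 = 6)
J(B) = -288 - 48*B (J(B) = -48*(B + 6) = -48*(6 + B) = -288 - 48*B)
p = 4 - I*√634 (p = 4 - √(-1685 + 1051) = 4 - √(-634) = 4 - I*√634 ≈ 4.0 - 25.179*I)
J(38) + p = (-288 - 48*38) + (4 - I*√634) = (-288 - 1824) + (4 - I*√634) = -2112 + (4 - I*√634) = -2108 - I*√634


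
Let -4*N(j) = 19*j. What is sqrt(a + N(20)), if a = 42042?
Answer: sqrt(41947) ≈ 204.81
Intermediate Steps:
N(j) = -19*j/4
sqrt(a + N(20)) = sqrt(42042 - 19/4*20) = sqrt(42042 - 95) = sqrt(41947)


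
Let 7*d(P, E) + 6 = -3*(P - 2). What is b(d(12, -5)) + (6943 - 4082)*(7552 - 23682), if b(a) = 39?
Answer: -46147891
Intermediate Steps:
d(P, E) = -3*P/7 (d(P, E) = -6/7 + (-3*(P - 2))/7 = -6/7 + (-3*(-2 + P))/7 = -6/7 + (6 - 3*P)/7 = -6/7 + (6/7 - 3*P/7) = -3*P/7)
b(d(12, -5)) + (6943 - 4082)*(7552 - 23682) = 39 + (6943 - 4082)*(7552 - 23682) = 39 + 2861*(-16130) = 39 - 46147930 = -46147891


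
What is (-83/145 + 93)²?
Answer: 179613604/21025 ≈ 8542.9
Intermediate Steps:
(-83/145 + 93)² = (13402/145)² = 179613604/21025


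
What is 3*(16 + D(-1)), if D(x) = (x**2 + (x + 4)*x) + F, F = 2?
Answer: 48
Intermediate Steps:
D(x) = 2 + x**2 + x*(4 + x) (D(x) = (x**2 + (x + 4)*x) + 2 = (x**2 + (4 + x)*x) + 2 = (x**2 + x*(4 + x)) + 2 = 2 + x**2 + x*(4 + x))
3*(16 + D(-1)) = 3*(16 + (2 + 2*(-1)**2 + 4*(-1))) = 3*(16 + (2 + 2*1 - 4)) = 3*(16 + (2 + 2 - 4)) = 3*(16 + 0) = 3*16 = 48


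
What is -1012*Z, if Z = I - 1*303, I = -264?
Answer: 573804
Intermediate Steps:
Z = -567 (Z = -264 - 1*303 = -264 - 303 = -567)
-1012*Z = -1012*(-567) = 573804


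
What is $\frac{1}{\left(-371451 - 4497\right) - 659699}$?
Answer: $- \frac{1}{1035647} \approx -9.6558 \cdot 10^{-7}$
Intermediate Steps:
$\frac{1}{\left(-371451 - 4497\right) - 659699} = \frac{1}{-375948 - 659699} = \frac{1}{-1035647} = - \frac{1}{1035647}$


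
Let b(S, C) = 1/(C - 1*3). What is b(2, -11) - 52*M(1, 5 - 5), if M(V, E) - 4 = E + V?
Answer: -3641/14 ≈ -260.07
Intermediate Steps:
b(S, C) = 1/(-3 + C) (b(S, C) = 1/(C - 3) = 1/(-3 + C))
M(V, E) = 4 + E + V (M(V, E) = 4 + (E + V) = 4 + E + V)
b(2, -11) - 52*M(1, 5 - 5) = 1/(-3 - 11) - 52*(4 + (5 - 5) + 1) = 1/(-14) - 52*(4 + 0 + 1) = -1/14 - 52*5 = -1/14 - 260 = -3641/14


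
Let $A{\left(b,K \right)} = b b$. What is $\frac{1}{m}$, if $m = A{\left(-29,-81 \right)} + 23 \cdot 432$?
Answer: $\frac{1}{10777} \approx 9.279 \cdot 10^{-5}$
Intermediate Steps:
$A{\left(b,K \right)} = b^{2}$
$m = 10777$ ($m = \left(-29\right)^{2} + 23 \cdot 432 = 841 + 9936 = 10777$)
$\frac{1}{m} = \frac{1}{10777}$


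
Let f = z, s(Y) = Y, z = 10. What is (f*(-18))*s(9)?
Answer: -1620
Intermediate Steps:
f = 10
(f*(-18))*s(9) = (10*(-18))*9 = -180*9 = -1620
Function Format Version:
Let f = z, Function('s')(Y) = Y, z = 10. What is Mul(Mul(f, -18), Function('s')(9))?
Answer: -1620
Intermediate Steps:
f = 10
Mul(Mul(f, -18), Function('s')(9)) = Mul(Mul(10, -18), 9) = Mul(-180, 9) = -1620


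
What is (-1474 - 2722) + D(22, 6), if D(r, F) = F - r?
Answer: -4212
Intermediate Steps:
(-1474 - 2722) + D(22, 6) = (-1474 - 2722) + (6 - 1*22) = -4196 + (6 - 22) = -4196 - 16 = -4212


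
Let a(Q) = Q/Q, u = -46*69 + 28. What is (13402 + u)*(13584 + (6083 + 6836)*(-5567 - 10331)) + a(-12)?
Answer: -2106302185567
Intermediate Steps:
u = -3146 (u = -3174 + 28 = -3146)
a(Q) = 1
(13402 + u)*(13584 + (6083 + 6836)*(-5567 - 10331)) + a(-12) = (13402 - 3146)*(13584 + (6083 + 6836)*(-5567 - 10331)) + 1 = 10256*(13584 + 12919*(-15898)) + 1 = 10256*(13584 - 205386262) + 1 = 10256*(-205372678) + 1 = -2106302185568 + 1 = -2106302185567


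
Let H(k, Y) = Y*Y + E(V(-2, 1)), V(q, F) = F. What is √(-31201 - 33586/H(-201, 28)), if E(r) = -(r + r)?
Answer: 24*I*√8292719/391 ≈ 176.76*I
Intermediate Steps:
E(r) = -2*r
H(k, Y) = -2 + Y² (H(k, Y) = Y*Y - 2*1 = Y² - 2 = -2 + Y²)
√(-31201 - 33586/H(-201, 28)) = √(-31201 - 33586/(-2 + 28²)) = √(-31201 - 33586/(-2 + 784)) = √(-31201 - 33586/782) = √(-31201 - 33586*1/782) = √(-31201 - 16793/391) = √(-12216384/391) = 24*I*√8292719/391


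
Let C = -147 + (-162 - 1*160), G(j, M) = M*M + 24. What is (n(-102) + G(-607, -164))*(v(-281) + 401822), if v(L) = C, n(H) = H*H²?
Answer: -415114591664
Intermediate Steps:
n(H) = H³
G(j, M) = 24 + M² (G(j, M) = M² + 24 = 24 + M²)
C = -469 (C = -147 + (-162 - 160) = -147 - 322 = -469)
v(L) = -469
(n(-102) + G(-607, -164))*(v(-281) + 401822) = ((-102)³ + (24 + (-164)²))*(-469 + 401822) = (-1061208 + (24 + 26896))*401353 = (-1061208 + 26920)*401353 = -1034288*401353 = -415114591664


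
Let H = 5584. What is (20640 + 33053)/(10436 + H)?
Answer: 53693/16020 ≈ 3.3516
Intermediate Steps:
(20640 + 33053)/(10436 + H) = (20640 + 33053)/(10436 + 5584) = 53693/16020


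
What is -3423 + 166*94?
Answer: 12181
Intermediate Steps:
-3423 + 166*94 = -3423 + 15604 = 12181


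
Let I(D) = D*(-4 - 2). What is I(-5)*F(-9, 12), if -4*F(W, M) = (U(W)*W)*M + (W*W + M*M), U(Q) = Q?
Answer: -17955/2 ≈ -8977.5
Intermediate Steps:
I(D) = -6*D (I(D) = D*(-6) = -6*D)
F(W, M) = -M²/4 - W²/4 - M*W²/4 (F(W, M) = -((W*W)*M + (W*W + M*M))/4 = -(W²*M + (W² + M²))/4 = -(M*W² + (M² + W²))/4 = -(M² + W² + M*W²)/4 = -M²/4 - W²/4 - M*W²/4)
I(-5)*F(-9, 12) = (-6*(-5))*(-¼*12² - ¼*(-9)² - ¼*12*(-9)²) = 30*(-¼*144 - ¼*81 - ¼*12*81) = 30*(-36 - 81/4 - 243) = 30*(-1197/4) = -17955/2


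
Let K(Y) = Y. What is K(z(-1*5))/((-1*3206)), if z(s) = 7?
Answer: -1/458 ≈ -0.0021834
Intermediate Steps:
K(z(-1*5))/((-1*3206)) = 7/((-1*3206)) = 7/(-3206) = 7*(-1/3206) = -1/458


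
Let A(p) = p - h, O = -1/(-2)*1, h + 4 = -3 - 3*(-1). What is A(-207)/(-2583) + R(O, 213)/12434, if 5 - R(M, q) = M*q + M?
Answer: 161474/2294073 ≈ 0.070387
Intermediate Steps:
h = -4 (h = -4 + (-3 - 3*(-1)) = -4 + (-3 + 3) = -4 + 0 = -4)
O = ½ (O = -1*(-½)*1 = (½)*1 = ½ ≈ 0.50000)
R(M, q) = 5 - M - M*q (R(M, q) = 5 - (M*q + M) = 5 - (M + M*q) = 5 + (-M - M*q) = 5 - M - M*q)
A(p) = 4 + p (A(p) = p - 1*(-4) = p + 4 = 4 + p)
A(-207)/(-2583) + R(O, 213)/12434 = (4 - 207)/(-2583) + (5 - 1*½ - 1*½*213)/12434 = -203*(-1/2583) + (5 - ½ - 213/2)*(1/12434) = 29/369 - 102*1/12434 = 29/369 - 51/6217 = 161474/2294073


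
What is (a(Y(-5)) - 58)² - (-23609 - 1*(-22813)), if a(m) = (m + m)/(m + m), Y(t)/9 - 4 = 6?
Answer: 4045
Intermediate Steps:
Y(t) = 90 (Y(t) = 36 + 9*6 = 36 + 54 = 90)
a(m) = 1 (a(m) = (2*m)/((2*m)) = (2*m)*(1/(2*m)) = 1)
(a(Y(-5)) - 58)² - (-23609 - 1*(-22813)) = (1 - 58)² - (-23609 - 1*(-22813)) = (-57)² - (-23609 + 22813) = 3249 - 1*(-796) = 3249 + 796 = 4045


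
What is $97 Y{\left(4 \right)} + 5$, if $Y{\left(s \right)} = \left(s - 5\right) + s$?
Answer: $296$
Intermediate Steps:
$Y{\left(s \right)} = -5 + 2 s$ ($Y{\left(s \right)} = \left(-5 + s\right) + s = -5 + 2 s$)
$97 Y{\left(4 \right)} + 5 = 97 \left(-5 + 2 \cdot 4\right) + 5 = 97 \left(-5 + 8\right) + 5 = 97 \cdot 3 + 5 = 291 + 5 = 296$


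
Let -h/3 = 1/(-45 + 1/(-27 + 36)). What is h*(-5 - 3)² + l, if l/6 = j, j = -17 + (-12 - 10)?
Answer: -23202/101 ≈ -229.72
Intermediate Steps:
h = 27/404 (h = -3/(-45 + 1/(-27 + 36)) = -3/(-45 + 1/9) = -3/(-45 + ⅑) = -3/(-404/9) = -3*(-9/404) = 27/404 ≈ 0.066832)
j = -39 (j = -17 - 22 = -39)
l = -234 (l = 6*(-39) = -234)
h*(-5 - 3)² + l = 27*(-5 - 3)²/404 - 234 = (27/404)*(-8)² - 234 = (27/404)*64 - 234 = 432/101 - 234 = -23202/101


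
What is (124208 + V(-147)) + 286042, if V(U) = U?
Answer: 410103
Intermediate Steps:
(124208 + V(-147)) + 286042 = (124208 - 147) + 286042 = 124061 + 286042 = 410103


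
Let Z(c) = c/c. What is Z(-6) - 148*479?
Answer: -70891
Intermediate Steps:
Z(c) = 1
Z(-6) - 148*479 = 1 - 148*479 = 1 - 70892 = -70891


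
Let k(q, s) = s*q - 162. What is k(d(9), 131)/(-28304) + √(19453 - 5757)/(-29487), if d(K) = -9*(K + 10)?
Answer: 22563/28304 - 8*√214/29487 ≈ 0.79320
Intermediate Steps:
d(K) = -90 - 9*K (d(K) = -9*(10 + K) = -90 - 9*K)
k(q, s) = -162 + q*s (k(q, s) = q*s - 162 = -162 + q*s)
k(d(9), 131)/(-28304) + √(19453 - 5757)/(-29487) = (-162 + (-90 - 9*9)*131)/(-28304) + √(19453 - 5757)/(-29487) = (-162 + (-90 - 81)*131)*(-1/28304) + √13696*(-1/29487) = (-162 - 171*131)*(-1/28304) + (8*√214)*(-1/29487) = (-162 - 22401)*(-1/28304) - 8*√214/29487 = -22563*(-1/28304) - 8*√214/29487 = 22563/28304 - 8*√214/29487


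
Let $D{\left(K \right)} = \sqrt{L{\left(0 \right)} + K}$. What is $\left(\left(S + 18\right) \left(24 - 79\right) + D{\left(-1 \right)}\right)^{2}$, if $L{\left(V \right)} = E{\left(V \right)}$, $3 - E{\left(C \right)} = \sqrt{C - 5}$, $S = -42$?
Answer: $\left(1320 + \sqrt{2 - i \sqrt{5}}\right)^{2} \approx 1.7466 \cdot 10^{6} - 1.87 \cdot 10^{3} i$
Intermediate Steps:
$E{\left(C \right)} = 3 - \sqrt{-5 + C}$ ($E{\left(C \right)} = 3 - \sqrt{C - 5} = 3 - \sqrt{-5 + C}$)
$L{\left(V \right)} = 3 - \sqrt{-5 + V}$
$D{\left(K \right)} = \sqrt{3 + K - i \sqrt{5}}$ ($D{\left(K \right)} = \sqrt{\left(3 - \sqrt{-5 + 0}\right) + K} = \sqrt{\left(3 - \sqrt{-5}\right) + K} = \sqrt{\left(3 - i \sqrt{5}\right) + K} = \sqrt{3 + K - i \sqrt{5}}$)
$\left(\left(S + 18\right) \left(24 - 79\right) + D{\left(-1 \right)}\right)^{2} = \left(\left(-42 + 18\right) \left(24 - 79\right) + \sqrt{3 - 1 - i \sqrt{5}}\right)^{2} = \left(\left(-24\right) \left(-55\right) + \sqrt{2 - i \sqrt{5}}\right)^{2} = \left(1320 + \sqrt{2 - i \sqrt{5}}\right)^{2}$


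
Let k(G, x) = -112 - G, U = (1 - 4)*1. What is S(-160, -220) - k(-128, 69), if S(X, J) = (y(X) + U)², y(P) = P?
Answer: 26553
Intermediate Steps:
U = -3 (U = -3*1 = -3)
S(X, J) = (-3 + X)² (S(X, J) = (X - 3)² = (-3 + X)²)
S(-160, -220) - k(-128, 69) = (-3 - 160)² - (-112 - 1*(-128)) = (-163)² - (-112 + 128) = 26569 - 1*16 = 26569 - 16 = 26553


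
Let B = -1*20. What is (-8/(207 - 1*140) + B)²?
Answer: 1817104/4489 ≈ 404.79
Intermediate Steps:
B = -20
(-8/(207 - 1*140) + B)² = (-8/(207 - 1*140) - 20)² = (-8/(207 - 140) - 20)² = (-8/67 - 20)² = (-1348/67)² = 1817104/4489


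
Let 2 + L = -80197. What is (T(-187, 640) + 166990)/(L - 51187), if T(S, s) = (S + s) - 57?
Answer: -83693/65693 ≈ -1.2740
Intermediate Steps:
T(S, s) = -57 + S + s
L = -80199 (L = -2 - 80197 = -80199)
(T(-187, 640) + 166990)/(L - 51187) = ((-57 - 187 + 640) + 166990)/(-80199 - 51187) = (396 + 166990)/(-131386) = 167386*(-1/131386) = -83693/65693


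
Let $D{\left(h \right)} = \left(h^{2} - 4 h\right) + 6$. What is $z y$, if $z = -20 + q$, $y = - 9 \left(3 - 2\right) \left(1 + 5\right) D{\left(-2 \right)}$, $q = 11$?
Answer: $8748$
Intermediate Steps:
$D{\left(h \right)} = 6 + h^{2} - 4 h$
$y = -972$ ($y = - 9 \left(3 - 2\right) \left(1 + 5\right) \left(6 + \left(-2\right)^{2} - -8\right) = - 9 \cdot 1 \cdot 6 \left(6 + 4 + 8\right) = \left(-9\right) 6 \cdot 18 = \left(-54\right) 18 = -972$)
$z = -9$ ($z = -20 + 11 = -9$)
$z y = \left(-9\right) \left(-972\right) = 8748$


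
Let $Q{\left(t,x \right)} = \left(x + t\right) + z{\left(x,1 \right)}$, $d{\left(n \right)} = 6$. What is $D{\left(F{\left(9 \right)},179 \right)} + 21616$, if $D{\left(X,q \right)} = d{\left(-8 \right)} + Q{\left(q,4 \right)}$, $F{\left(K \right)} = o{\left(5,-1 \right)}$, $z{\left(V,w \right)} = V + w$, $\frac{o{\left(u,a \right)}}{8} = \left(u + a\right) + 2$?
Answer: $21810$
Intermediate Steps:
$o{\left(u,a \right)} = 16 + 8 a + 8 u$ ($o{\left(u,a \right)} = 8 \left(\left(u + a\right) + 2\right) = 8 \left(\left(a + u\right) + 2\right) = 8 \left(2 + a + u\right) = 16 + 8 a + 8 u$)
$F{\left(K \right)} = 48$ ($F{\left(K \right)} = 16 + 8 \left(-1\right) + 8 \cdot 5 = 16 - 8 + 40 = 48$)
$Q{\left(t,x \right)} = 1 + t + 2 x$ ($Q{\left(t,x \right)} = \left(x + t\right) + \left(x + 1\right) = \left(t + x\right) + \left(1 + x\right) = 1 + t + 2 x$)
$D{\left(X,q \right)} = 15 + q$ ($D{\left(X,q \right)} = 6 + \left(1 + q + 2 \cdot 4\right) = 6 + \left(1 + q + 8\right) = 6 + \left(9 + q\right) = 15 + q$)
$D{\left(F{\left(9 \right)},179 \right)} + 21616 = \left(15 + 179\right) + 21616 = 194 + 21616 = 21810$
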